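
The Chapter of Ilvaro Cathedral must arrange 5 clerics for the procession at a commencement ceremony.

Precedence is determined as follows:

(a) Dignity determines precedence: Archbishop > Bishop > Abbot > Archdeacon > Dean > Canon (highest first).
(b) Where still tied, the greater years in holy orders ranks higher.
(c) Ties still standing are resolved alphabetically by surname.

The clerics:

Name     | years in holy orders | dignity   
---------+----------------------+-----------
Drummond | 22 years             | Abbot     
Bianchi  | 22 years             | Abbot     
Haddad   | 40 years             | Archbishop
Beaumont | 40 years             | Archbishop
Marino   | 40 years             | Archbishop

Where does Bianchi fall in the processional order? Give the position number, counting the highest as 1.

4

By dignity: Beaumont, Haddad and Marino (Archbishop); then Bianchi and Drummond (Abbot).
Beaumont, Haddad and Marino all have years in holy orders 40 years, so the next rule applies.
Among Beaumont, Haddad and Marino, alphabetically by surname: Beaumont before Haddad before Marino.
Bianchi and Drummond both have years in holy orders 22 years, so the next rule applies.
Among Bianchi and Drummond, alphabetically by surname: Bianchi before Drummond.
Order: Beaumont, Haddad, Marino, Bianchi, Drummond. So position 4.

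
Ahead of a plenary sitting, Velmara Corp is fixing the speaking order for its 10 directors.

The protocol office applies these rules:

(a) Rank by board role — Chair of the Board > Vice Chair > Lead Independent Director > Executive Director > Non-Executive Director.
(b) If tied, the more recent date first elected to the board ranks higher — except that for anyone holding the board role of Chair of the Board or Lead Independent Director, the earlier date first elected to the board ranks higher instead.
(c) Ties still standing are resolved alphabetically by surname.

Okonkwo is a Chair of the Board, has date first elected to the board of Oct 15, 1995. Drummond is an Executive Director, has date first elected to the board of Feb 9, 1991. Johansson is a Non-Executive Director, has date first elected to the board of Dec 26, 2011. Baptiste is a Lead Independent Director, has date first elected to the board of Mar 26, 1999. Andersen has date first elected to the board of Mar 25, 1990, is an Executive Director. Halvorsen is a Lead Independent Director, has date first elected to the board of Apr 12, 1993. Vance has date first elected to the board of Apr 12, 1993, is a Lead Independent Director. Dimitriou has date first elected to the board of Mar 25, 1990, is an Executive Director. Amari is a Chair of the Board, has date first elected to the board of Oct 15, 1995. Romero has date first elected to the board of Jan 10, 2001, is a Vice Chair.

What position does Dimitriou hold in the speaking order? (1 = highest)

9

By board role: Amari and Okonkwo (Chair of the Board); then Romero (Vice Chair); then Halvorsen, Vance and Baptiste (Lead Independent Director); then Drummond, Andersen and Dimitriou (Executive Director); then Johansson (Non-Executive Director).
Amari and Okonkwo both have date first elected to the board Oct 15, 1995, so the next rule applies.
Among Amari and Okonkwo, alphabetically by surname: Amari before Okonkwo.
Among Halvorsen, Vance and Baptiste, by date first elected to the board (earlier first) (reversed rule for this group): Halvorsen and Vance (Apr 12, 1993) before Baptiste (Mar 26, 1999).
Among Halvorsen and Vance, alphabetically by surname: Halvorsen before Vance.
Among Drummond, Andersen and Dimitriou, by date first elected to the board (later first): Drummond (Feb 9, 1991) before Andersen and Dimitriou (Mar 25, 1990).
Among Andersen and Dimitriou, alphabetically by surname: Andersen before Dimitriou.
Order: Amari, Okonkwo, Romero, Halvorsen, Vance, Baptiste, Drummond, Andersen, Dimitriou, Johansson. So position 9.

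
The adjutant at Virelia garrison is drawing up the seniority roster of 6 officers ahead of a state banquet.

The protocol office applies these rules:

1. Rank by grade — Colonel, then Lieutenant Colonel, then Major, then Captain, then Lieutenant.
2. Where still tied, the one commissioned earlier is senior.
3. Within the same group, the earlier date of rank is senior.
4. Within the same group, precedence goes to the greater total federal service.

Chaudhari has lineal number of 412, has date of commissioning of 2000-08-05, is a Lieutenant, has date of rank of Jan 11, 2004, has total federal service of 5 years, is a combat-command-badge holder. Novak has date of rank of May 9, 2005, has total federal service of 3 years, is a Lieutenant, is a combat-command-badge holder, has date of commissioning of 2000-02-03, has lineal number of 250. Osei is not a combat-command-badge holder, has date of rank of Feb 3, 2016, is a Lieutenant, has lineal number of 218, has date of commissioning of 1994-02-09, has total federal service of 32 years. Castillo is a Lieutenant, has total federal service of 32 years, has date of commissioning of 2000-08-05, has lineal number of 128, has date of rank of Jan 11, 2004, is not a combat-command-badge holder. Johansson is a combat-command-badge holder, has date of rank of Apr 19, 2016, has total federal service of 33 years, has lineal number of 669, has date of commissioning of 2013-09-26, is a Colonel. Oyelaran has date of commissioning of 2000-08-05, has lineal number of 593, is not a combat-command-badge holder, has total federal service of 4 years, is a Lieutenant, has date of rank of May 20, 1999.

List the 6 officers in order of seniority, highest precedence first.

By grade: Johansson (Colonel); then Osei, Novak, Oyelaran, Castillo and Chaudhari (Lieutenant).
Among Osei, Novak, Oyelaran, Castillo and Chaudhari, by date of commissioning (earlier first): Osei (1994-02-09) before Novak (2000-02-03) before Oyelaran, Castillo and Chaudhari (2000-08-05).
Among Oyelaran, Castillo and Chaudhari, by date of rank (earlier first): Oyelaran (May 20, 1999) before Castillo and Chaudhari (Jan 11, 2004).
Among Castillo and Chaudhari, by total federal service (higher first): Castillo (32 years) before Chaudhari (5 years).
Full order: Johansson, Osei, Novak, Oyelaran, Castillo, Chaudhari.

Johansson, Osei, Novak, Oyelaran, Castillo, Chaudhari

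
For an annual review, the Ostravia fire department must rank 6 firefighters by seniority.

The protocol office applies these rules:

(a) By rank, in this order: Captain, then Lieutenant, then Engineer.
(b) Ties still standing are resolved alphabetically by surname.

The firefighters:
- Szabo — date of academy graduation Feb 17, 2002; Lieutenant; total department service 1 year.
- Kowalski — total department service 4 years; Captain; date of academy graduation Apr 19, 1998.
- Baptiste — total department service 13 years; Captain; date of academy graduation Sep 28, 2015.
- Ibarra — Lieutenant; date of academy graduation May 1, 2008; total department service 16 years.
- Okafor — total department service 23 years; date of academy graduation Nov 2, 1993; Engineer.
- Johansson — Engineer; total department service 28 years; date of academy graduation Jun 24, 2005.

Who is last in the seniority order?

By rank: Baptiste and Kowalski (Captain); then Ibarra and Szabo (Lieutenant); then Johansson and Okafor (Engineer).
Among Baptiste and Kowalski, alphabetically by surname: Baptiste before Kowalski.
Among Ibarra and Szabo, alphabetically by surname: Ibarra before Szabo.
Among Johansson and Okafor, alphabetically by surname: Johansson before Okafor.
Order: Baptiste, Kowalski, Ibarra, Szabo, Johansson, Okafor.

Okafor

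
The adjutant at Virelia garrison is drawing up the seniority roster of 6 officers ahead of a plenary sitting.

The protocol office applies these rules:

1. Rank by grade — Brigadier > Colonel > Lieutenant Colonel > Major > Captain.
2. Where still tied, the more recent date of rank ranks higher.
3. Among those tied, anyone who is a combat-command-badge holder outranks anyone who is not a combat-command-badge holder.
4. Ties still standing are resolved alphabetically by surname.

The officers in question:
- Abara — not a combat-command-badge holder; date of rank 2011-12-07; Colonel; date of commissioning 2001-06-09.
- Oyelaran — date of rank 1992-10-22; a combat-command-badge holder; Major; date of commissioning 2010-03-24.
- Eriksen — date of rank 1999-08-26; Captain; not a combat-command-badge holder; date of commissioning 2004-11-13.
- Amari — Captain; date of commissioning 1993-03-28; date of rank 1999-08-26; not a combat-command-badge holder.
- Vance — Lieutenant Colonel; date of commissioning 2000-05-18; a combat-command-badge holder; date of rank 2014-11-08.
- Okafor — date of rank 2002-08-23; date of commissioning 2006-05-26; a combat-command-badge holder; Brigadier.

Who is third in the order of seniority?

By grade: Okafor (Brigadier); then Abara (Colonel); then Vance (Lieutenant Colonel); then Oyelaran (Major); then Amari and Eriksen (Captain).
Amari and Eriksen both have date of rank 1999-08-26, so the next rule applies.
Amari and Eriksen are each not a combat-command-badge holder, so the next rule applies.
Among Amari and Eriksen, alphabetically by surname: Amari before Eriksen.
Order: Okafor, Abara, Vance, Oyelaran, Amari, Eriksen.

Vance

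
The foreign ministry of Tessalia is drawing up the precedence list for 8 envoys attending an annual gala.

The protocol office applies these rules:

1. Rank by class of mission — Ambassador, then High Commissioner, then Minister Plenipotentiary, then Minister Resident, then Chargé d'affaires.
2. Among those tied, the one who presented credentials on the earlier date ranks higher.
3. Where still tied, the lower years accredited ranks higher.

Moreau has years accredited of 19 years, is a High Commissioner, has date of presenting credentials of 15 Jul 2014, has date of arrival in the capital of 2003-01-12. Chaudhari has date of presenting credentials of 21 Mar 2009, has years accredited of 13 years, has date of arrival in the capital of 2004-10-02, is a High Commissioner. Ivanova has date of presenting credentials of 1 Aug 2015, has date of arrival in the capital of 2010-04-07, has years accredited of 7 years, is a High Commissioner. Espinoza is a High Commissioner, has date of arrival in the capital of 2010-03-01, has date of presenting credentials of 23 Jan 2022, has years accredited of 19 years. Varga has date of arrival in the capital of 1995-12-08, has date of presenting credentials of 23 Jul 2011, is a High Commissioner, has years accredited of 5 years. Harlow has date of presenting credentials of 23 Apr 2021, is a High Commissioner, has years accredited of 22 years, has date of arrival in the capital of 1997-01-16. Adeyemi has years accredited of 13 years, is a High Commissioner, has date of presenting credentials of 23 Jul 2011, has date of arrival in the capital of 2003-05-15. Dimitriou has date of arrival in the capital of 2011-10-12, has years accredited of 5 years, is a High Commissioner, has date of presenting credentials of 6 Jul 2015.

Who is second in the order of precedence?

By class of mission: Chaudhari, Varga, Adeyemi, Moreau, Dimitriou, Ivanova, Harlow and Espinoza (High Commissioner).
Among Chaudhari, Varga, Adeyemi, Moreau, Dimitriou, Ivanova, Harlow and Espinoza, by date of presenting credentials (earlier first): Chaudhari (21 Mar 2009) before Varga and Adeyemi (23 Jul 2011) before Moreau (15 Jul 2014) before Dimitriou (6 Jul 2015) before Ivanova (1 Aug 2015) before Harlow (23 Apr 2021) before Espinoza (23 Jan 2022).
Among Varga and Adeyemi, by years accredited (lower first): Varga (5 years) before Adeyemi (13 years).
Order: Chaudhari, Varga, Adeyemi, Moreau, Dimitriou, Ivanova, Harlow, Espinoza.

Varga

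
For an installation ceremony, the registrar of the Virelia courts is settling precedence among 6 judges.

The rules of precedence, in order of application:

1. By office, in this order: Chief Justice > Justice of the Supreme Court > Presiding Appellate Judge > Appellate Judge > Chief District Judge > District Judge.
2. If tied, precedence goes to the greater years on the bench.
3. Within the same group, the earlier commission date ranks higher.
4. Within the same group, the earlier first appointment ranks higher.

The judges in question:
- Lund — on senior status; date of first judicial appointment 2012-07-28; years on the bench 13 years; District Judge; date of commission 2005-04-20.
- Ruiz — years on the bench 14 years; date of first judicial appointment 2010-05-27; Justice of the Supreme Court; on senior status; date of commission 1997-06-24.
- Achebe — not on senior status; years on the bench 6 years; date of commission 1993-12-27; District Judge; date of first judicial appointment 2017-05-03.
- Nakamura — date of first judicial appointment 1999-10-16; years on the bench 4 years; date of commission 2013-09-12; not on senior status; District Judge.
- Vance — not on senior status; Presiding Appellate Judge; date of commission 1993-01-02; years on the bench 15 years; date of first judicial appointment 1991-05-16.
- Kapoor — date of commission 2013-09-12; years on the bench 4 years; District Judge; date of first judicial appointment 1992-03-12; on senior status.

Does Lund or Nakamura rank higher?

By office: Ruiz (Justice of the Supreme Court); then Vance (Presiding Appellate Judge); then Lund, Achebe, Kapoor and Nakamura (District Judge).
Among Lund, Achebe, Kapoor and Nakamura, by years on the bench (higher first): Lund (13 years) before Achebe (6 years) before Kapoor and Nakamura (4 years).
Kapoor and Nakamura both have date of commission 2013-09-12, so the next rule applies.
Among Kapoor and Nakamura, by date of first judicial appointment (earlier first): Kapoor (1992-03-12) before Nakamura (1999-10-16).
So Lund takes precedence.

Lund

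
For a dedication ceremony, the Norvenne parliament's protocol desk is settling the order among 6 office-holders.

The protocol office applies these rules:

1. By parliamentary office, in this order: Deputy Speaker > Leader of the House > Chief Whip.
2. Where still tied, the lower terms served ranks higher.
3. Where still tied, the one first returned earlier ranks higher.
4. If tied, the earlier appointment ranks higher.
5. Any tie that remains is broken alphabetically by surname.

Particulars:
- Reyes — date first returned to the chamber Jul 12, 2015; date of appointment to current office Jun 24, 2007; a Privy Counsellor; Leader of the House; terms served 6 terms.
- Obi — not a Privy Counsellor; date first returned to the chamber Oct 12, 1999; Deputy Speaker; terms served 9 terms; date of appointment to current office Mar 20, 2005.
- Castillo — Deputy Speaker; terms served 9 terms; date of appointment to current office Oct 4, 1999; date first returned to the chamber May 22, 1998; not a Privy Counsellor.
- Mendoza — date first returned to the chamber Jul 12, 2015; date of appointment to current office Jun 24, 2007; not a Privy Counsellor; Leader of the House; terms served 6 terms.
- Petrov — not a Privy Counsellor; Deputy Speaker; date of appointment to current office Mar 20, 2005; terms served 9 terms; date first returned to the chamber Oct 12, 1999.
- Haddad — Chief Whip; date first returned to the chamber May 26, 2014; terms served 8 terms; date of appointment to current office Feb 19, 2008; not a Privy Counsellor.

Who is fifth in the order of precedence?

By parliamentary office: Castillo, Obi and Petrov (Deputy Speaker); then Mendoza and Reyes (Leader of the House); then Haddad (Chief Whip).
Castillo, Obi and Petrov all have terms served 9 terms, so the next rule applies.
Among Castillo, Obi and Petrov, by date first returned to the chamber (earlier first): Castillo (May 22, 1998) before Obi and Petrov (Oct 12, 1999).
Obi and Petrov both have date of appointment to current office Mar 20, 2005, so the next rule applies.
Among Obi and Petrov, alphabetically by surname: Obi before Petrov.
Mendoza and Reyes both have terms served 6 terms, so the next rule applies.
Mendoza and Reyes both have date first returned to the chamber Jul 12, 2015, so the next rule applies.
Mendoza and Reyes both have date of appointment to current office Jun 24, 2007, so the next rule applies.
Among Mendoza and Reyes, alphabetically by surname: Mendoza before Reyes.
Order: Castillo, Obi, Petrov, Mendoza, Reyes, Haddad.

Reyes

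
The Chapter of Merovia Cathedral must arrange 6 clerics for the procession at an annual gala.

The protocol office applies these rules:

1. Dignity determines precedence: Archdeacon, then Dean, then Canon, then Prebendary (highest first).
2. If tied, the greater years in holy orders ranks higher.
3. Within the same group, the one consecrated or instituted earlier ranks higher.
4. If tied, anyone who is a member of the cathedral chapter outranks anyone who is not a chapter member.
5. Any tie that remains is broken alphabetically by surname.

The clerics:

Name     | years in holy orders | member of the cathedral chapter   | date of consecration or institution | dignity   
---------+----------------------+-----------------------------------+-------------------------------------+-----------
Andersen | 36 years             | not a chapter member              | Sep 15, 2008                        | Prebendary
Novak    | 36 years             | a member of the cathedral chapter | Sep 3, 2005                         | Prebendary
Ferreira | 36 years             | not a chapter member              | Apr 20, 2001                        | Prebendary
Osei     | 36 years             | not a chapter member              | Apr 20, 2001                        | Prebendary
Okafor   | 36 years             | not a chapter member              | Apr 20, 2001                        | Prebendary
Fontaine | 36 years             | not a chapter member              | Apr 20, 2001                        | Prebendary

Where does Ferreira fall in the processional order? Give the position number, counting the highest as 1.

By dignity: Ferreira, Fontaine, Okafor, Osei, Novak and Andersen (Prebendary).
Ferreira, Fontaine, Okafor, Osei, Novak and Andersen all have years in holy orders 36 years, so the next rule applies.
Among Ferreira, Fontaine, Okafor, Osei, Novak and Andersen, by date of consecration or institution (earlier first): Ferreira, Fontaine, Okafor and Osei (Apr 20, 2001) before Novak (Sep 3, 2005) before Andersen (Sep 15, 2008).
Ferreira, Fontaine, Okafor and Osei are each not a chapter member, so the next rule applies.
Among Ferreira, Fontaine, Okafor and Osei, alphabetically by surname: Ferreira before Fontaine before Okafor before Osei.
Order: Ferreira, Fontaine, Okafor, Osei, Novak, Andersen. So position 1.

1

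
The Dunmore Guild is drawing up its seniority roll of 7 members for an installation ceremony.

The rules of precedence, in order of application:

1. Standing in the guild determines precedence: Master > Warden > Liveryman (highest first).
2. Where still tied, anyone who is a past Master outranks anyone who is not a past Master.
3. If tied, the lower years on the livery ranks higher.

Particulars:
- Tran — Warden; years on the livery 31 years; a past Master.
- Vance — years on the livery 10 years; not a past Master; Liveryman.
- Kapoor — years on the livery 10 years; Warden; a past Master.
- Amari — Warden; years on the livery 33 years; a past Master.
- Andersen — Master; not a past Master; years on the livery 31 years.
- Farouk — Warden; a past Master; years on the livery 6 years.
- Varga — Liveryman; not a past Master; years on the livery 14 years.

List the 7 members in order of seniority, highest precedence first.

By standing in the guild: Andersen (Master); then Farouk, Kapoor, Tran and Amari (Warden); then Vance and Varga (Liveryman).
Farouk, Kapoor, Tran and Amari are each a past Master, so the next rule applies.
Among Farouk, Kapoor, Tran and Amari, by years on the livery (lower first): Farouk (6 years) before Kapoor (10 years) before Tran (31 years) before Amari (33 years).
Vance and Varga are each not a past Master, so the next rule applies.
Among Vance and Varga, by years on the livery (lower first): Vance (10 years) before Varga (14 years).
Full order: Andersen, Farouk, Kapoor, Tran, Amari, Vance, Varga.

Andersen, Farouk, Kapoor, Tran, Amari, Vance, Varga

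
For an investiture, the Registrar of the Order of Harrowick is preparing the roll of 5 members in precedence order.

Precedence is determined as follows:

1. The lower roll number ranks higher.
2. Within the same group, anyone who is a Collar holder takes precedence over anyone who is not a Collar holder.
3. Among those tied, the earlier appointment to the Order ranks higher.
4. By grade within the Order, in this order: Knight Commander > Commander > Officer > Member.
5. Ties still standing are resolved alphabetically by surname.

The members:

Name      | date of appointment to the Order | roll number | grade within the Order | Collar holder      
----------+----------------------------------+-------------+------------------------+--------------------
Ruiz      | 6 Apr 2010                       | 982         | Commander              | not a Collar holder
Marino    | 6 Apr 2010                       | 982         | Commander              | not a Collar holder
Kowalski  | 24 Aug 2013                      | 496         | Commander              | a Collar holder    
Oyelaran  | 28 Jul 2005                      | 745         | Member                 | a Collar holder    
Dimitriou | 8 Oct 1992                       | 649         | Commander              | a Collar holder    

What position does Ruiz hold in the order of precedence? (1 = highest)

5

By roll number (lower first): Kowalski (496); then Dimitriou (649); then Oyelaran (745); then Marino and Ruiz (both 982).
Marino and Ruiz are each not a Collar holder, so the next rule applies.
Marino and Ruiz both have date of appointment to the Order 6 Apr 2010, so the next rule applies.
Marino and Ruiz are each Commander, so the next rule applies.
Among Marino and Ruiz, alphabetically by surname: Marino before Ruiz.
Order: Kowalski, Dimitriou, Oyelaran, Marino, Ruiz. So position 5.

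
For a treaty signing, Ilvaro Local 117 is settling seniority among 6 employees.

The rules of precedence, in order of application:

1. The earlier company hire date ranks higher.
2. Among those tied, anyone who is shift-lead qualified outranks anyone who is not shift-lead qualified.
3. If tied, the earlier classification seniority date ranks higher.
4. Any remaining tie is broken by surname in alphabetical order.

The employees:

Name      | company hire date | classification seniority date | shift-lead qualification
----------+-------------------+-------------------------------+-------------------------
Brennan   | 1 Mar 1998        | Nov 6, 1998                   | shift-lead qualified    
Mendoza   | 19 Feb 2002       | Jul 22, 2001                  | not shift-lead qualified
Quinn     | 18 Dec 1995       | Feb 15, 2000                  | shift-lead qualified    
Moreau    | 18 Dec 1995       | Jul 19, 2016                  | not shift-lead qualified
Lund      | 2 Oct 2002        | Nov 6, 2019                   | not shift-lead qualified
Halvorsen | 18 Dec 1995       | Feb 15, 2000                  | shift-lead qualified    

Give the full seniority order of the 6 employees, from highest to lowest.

By company hire date (earlier first): Halvorsen, Quinn and Moreau (each 18 Dec 1995); then Brennan (1 Mar 1998); then Mendoza (19 Feb 2002); then Lund (2 Oct 2002).
Among Halvorsen, Quinn and Moreau, shift-lead qualified before not shift-lead qualified: Halvorsen and Quinn (shift-lead qualified) before Moreau (not shift-lead qualified).
Halvorsen and Quinn both have classification seniority date Feb 15, 2000, so the next rule applies.
Among Halvorsen and Quinn, alphabetically by surname: Halvorsen before Quinn.
Full order: Halvorsen, Quinn, Moreau, Brennan, Mendoza, Lund.

Halvorsen, Quinn, Moreau, Brennan, Mendoza, Lund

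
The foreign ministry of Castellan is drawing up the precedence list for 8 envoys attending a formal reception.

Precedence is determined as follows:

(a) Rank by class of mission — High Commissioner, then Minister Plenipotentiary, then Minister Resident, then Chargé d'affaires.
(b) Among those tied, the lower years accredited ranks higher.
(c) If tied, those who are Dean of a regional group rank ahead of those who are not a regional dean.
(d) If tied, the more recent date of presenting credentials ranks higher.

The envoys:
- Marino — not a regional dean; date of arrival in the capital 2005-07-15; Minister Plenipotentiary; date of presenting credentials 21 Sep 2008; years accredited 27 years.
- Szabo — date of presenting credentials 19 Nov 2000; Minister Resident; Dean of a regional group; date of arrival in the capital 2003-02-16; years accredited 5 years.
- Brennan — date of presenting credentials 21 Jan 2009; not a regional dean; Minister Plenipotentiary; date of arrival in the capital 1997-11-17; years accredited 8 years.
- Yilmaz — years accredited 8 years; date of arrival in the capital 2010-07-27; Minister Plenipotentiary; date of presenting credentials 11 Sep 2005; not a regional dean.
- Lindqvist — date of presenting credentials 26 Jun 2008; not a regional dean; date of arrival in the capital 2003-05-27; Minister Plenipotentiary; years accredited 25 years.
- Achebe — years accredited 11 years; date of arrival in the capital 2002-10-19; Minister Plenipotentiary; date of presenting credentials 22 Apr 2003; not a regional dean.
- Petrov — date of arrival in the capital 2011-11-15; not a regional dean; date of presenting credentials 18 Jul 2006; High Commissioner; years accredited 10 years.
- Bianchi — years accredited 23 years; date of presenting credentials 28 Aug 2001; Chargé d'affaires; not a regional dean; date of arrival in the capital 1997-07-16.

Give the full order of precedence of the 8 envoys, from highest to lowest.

Petrov, Brennan, Yilmaz, Achebe, Lindqvist, Marino, Szabo, Bianchi

By class of mission: Petrov (High Commissioner); then Brennan, Yilmaz, Achebe, Lindqvist and Marino (Minister Plenipotentiary); then Szabo (Minister Resident); then Bianchi (Chargé d'affaires).
Among Brennan, Yilmaz, Achebe, Lindqvist and Marino, by years accredited (lower first): Brennan and Yilmaz (8 years) before Achebe (11 years) before Lindqvist (25 years) before Marino (27 years).
Brennan and Yilmaz are each not a regional dean, so the next rule applies.
Among Brennan and Yilmaz, by date of presenting credentials (later first): Brennan (21 Jan 2009) before Yilmaz (11 Sep 2005).
Full order: Petrov, Brennan, Yilmaz, Achebe, Lindqvist, Marino, Szabo, Bianchi.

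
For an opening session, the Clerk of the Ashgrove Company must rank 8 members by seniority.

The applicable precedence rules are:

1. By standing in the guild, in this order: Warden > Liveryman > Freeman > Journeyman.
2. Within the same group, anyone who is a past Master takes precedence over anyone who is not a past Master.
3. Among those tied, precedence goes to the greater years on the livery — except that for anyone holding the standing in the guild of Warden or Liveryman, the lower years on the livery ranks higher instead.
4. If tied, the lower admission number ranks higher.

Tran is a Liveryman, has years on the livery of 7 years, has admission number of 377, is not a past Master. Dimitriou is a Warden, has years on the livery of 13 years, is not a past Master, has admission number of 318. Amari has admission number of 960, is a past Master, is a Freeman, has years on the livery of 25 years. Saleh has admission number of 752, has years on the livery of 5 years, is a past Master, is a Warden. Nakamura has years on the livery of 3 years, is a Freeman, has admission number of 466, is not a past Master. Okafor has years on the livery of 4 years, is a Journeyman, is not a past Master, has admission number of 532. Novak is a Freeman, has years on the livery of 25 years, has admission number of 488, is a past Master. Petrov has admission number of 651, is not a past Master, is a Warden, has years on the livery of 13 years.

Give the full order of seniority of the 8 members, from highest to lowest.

By standing in the guild: Saleh, Dimitriou and Petrov (Warden); then Tran (Liveryman); then Novak, Amari and Nakamura (Freeman); then Okafor (Journeyman).
Among Saleh, Dimitriou and Petrov, a past Master before not a past Master: Saleh (a past Master) before Dimitriou and Petrov (not a past Master).
Dimitriou and Petrov both have years on the livery 13 years, so the next rule applies.
Among Dimitriou and Petrov, by admission number (lower first): Dimitriou (318) before Petrov (651).
Among Novak, Amari and Nakamura, a past Master before not a past Master: Novak and Amari (a past Master) before Nakamura (not a past Master).
Novak and Amari both have years on the livery 25 years, so the next rule applies.
Among Novak and Amari, by admission number (lower first): Novak (488) before Amari (960).
Full order: Saleh, Dimitriou, Petrov, Tran, Novak, Amari, Nakamura, Okafor.

Saleh, Dimitriou, Petrov, Tran, Novak, Amari, Nakamura, Okafor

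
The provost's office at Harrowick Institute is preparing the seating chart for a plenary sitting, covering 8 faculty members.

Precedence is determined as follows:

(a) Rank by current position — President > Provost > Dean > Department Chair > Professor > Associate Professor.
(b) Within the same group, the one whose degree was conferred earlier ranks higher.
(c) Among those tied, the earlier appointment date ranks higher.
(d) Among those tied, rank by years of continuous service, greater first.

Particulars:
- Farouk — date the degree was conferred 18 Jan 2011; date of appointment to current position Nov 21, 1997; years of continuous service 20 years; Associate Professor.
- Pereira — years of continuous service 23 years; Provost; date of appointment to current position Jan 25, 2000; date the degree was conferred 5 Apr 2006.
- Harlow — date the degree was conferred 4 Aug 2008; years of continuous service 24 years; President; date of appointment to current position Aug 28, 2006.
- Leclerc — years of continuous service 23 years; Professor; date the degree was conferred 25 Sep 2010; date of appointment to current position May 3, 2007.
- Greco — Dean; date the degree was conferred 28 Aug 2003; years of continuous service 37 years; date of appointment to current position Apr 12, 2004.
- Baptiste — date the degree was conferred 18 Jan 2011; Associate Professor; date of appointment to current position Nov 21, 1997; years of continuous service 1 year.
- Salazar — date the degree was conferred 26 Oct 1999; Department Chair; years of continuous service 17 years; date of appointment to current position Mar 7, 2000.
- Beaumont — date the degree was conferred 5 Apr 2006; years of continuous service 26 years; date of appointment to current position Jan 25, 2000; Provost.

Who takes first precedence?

By current position: Harlow (President); then Beaumont and Pereira (Provost); then Greco (Dean); then Salazar (Department Chair); then Leclerc (Professor); then Farouk and Baptiste (Associate Professor).
Beaumont and Pereira both have date the degree was conferred 5 Apr 2006, so the next rule applies.
Beaumont and Pereira both have date of appointment to current position Jan 25, 2000, so the next rule applies.
Among Beaumont and Pereira, by years of continuous service (higher first): Beaumont (26 years) before Pereira (23 years).
Farouk and Baptiste both have date the degree was conferred 18 Jan 2011, so the next rule applies.
Farouk and Baptiste both have date of appointment to current position Nov 21, 1997, so the next rule applies.
Among Farouk and Baptiste, by years of continuous service (higher first): Farouk (20 years) before Baptiste (1 year).
Order: Harlow, Beaumont, Pereira, Greco, Salazar, Leclerc, Farouk, Baptiste.

Harlow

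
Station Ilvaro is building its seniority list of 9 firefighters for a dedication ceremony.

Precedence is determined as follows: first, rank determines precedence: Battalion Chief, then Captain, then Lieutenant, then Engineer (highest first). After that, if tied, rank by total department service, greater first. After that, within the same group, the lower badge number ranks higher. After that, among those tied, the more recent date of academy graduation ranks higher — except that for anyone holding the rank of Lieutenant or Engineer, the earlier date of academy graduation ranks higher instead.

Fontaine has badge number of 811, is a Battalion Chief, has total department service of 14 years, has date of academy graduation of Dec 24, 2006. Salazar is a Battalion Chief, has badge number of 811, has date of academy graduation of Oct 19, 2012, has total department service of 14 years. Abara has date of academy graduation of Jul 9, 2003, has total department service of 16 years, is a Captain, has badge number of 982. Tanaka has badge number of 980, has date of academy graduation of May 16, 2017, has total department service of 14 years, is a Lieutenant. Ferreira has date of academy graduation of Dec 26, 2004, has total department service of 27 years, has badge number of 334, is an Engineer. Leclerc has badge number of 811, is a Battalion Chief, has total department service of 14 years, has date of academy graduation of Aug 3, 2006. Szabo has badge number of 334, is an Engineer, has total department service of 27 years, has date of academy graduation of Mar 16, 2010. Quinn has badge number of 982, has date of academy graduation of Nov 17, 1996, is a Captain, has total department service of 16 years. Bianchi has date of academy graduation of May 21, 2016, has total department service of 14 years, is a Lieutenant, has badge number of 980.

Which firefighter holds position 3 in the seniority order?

Leclerc

By rank: Salazar, Fontaine and Leclerc (Battalion Chief); then Abara and Quinn (Captain); then Bianchi and Tanaka (Lieutenant); then Ferreira and Szabo (Engineer).
Salazar, Fontaine and Leclerc all have total department service 14 years, so the next rule applies.
Salazar, Fontaine and Leclerc all have badge number 811, so the next rule applies.
Among Salazar, Fontaine and Leclerc, by date of academy graduation (later first): Salazar (Oct 19, 2012) before Fontaine (Dec 24, 2006) before Leclerc (Aug 3, 2006).
Abara and Quinn both have total department service 16 years, so the next rule applies.
Abara and Quinn both have badge number 982, so the next rule applies.
Among Abara and Quinn, by date of academy graduation (later first): Abara (Jul 9, 2003) before Quinn (Nov 17, 1996).
Bianchi and Tanaka both have total department service 14 years, so the next rule applies.
Bianchi and Tanaka both have badge number 980, so the next rule applies.
Among Bianchi and Tanaka, by date of academy graduation (earlier first) (reversed rule for this group): Bianchi (May 21, 2016) before Tanaka (May 16, 2017).
Ferreira and Szabo both have total department service 27 years, so the next rule applies.
Ferreira and Szabo both have badge number 334, so the next rule applies.
Among Ferreira and Szabo, by date of academy graduation (earlier first) (reversed rule for this group): Ferreira (Dec 26, 2004) before Szabo (Mar 16, 2010).
Order: Salazar, Fontaine, Leclerc, Abara, Quinn, Bianchi, Tanaka, Ferreira, Szabo.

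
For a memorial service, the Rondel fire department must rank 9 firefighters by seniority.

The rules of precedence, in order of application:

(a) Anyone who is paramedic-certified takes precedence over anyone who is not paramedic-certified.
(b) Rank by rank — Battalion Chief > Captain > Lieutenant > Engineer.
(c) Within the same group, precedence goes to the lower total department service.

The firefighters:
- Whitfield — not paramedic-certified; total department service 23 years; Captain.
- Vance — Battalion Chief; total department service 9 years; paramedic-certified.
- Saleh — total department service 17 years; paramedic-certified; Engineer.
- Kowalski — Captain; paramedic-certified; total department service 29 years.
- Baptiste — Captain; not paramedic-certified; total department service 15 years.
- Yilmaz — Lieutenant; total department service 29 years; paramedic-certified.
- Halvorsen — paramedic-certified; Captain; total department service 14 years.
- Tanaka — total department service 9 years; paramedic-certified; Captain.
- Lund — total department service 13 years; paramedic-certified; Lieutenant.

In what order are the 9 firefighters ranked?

Vance, Tanaka, Halvorsen, Kowalski, Lund, Yilmaz, Saleh, Baptiste, Whitfield

By the first rule: Vance, Tanaka, Halvorsen, Kowalski, Lund, Yilmaz and Saleh (each paramedic-certified); then Baptiste and Whitfield (both not paramedic-certified).
Among Vance, Tanaka, Halvorsen, Kowalski, Lund, Yilmaz and Saleh, by rank: Vance (Battalion Chief) before Tanaka, Halvorsen and Kowalski (Captain) before Lund and Yilmaz (Lieutenant) before Saleh (Engineer).
Among Tanaka, Halvorsen and Kowalski, by total department service (lower first): Tanaka (9 years) before Halvorsen (14 years) before Kowalski (29 years).
Among Lund and Yilmaz, by total department service (lower first): Lund (13 years) before Yilmaz (29 years).
Baptiste and Whitfield are each Captain, so the next rule applies.
Among Baptiste and Whitfield, by total department service (lower first): Baptiste (15 years) before Whitfield (23 years).
Full order: Vance, Tanaka, Halvorsen, Kowalski, Lund, Yilmaz, Saleh, Baptiste, Whitfield.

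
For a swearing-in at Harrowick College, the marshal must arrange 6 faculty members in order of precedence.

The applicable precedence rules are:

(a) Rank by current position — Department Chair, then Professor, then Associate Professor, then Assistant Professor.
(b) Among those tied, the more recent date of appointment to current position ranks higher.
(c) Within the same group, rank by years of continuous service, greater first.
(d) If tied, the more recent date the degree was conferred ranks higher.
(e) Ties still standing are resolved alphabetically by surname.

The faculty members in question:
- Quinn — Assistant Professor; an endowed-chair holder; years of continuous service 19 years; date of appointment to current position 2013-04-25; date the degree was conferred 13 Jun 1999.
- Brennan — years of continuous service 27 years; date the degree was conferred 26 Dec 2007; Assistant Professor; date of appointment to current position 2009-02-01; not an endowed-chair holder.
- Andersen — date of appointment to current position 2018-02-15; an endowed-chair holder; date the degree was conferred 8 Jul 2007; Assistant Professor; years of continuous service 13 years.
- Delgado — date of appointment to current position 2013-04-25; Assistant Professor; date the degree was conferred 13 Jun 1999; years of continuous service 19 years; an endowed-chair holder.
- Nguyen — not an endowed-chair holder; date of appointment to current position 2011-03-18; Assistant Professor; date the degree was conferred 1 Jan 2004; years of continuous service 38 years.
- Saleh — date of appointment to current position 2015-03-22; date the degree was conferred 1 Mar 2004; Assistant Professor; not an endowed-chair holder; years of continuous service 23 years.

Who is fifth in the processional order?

By current position: Andersen, Saleh, Delgado, Quinn, Nguyen and Brennan (Assistant Professor).
Among Andersen, Saleh, Delgado, Quinn, Nguyen and Brennan, by date of appointment to current position (later first): Andersen (2018-02-15) before Saleh (2015-03-22) before Delgado and Quinn (2013-04-25) before Nguyen (2011-03-18) before Brennan (2009-02-01).
Delgado and Quinn both have years of continuous service 19 years, so the next rule applies.
Delgado and Quinn both have date the degree was conferred 13 Jun 1999, so the next rule applies.
Among Delgado and Quinn, alphabetically by surname: Delgado before Quinn.
Order: Andersen, Saleh, Delgado, Quinn, Nguyen, Brennan.

Nguyen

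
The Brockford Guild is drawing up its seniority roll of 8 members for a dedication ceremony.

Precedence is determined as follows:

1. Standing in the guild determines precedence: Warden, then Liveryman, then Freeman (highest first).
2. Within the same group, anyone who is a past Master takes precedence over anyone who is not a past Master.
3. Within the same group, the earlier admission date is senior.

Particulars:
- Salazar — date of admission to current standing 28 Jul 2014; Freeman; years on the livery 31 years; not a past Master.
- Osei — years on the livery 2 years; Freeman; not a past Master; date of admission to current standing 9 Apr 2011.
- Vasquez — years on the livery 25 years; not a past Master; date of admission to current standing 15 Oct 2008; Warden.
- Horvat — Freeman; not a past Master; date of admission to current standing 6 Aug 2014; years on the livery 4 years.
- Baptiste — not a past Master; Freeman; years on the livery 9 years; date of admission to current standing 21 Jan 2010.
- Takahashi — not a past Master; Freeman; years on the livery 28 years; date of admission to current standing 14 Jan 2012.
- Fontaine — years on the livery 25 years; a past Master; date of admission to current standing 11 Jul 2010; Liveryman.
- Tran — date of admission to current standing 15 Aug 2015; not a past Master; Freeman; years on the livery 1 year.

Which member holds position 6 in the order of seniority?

Salazar

By standing in the guild: Vasquez (Warden); then Fontaine (Liveryman); then Baptiste, Osei, Takahashi, Salazar, Horvat and Tran (Freeman).
Baptiste, Osei, Takahashi, Salazar, Horvat and Tran are each not a past Master, so the next rule applies.
Among Baptiste, Osei, Takahashi, Salazar, Horvat and Tran, by date of admission to current standing (earlier first): Baptiste (21 Jan 2010) before Osei (9 Apr 2011) before Takahashi (14 Jan 2012) before Salazar (28 Jul 2014) before Horvat (6 Aug 2014) before Tran (15 Aug 2015).
Order: Vasquez, Fontaine, Baptiste, Osei, Takahashi, Salazar, Horvat, Tran.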